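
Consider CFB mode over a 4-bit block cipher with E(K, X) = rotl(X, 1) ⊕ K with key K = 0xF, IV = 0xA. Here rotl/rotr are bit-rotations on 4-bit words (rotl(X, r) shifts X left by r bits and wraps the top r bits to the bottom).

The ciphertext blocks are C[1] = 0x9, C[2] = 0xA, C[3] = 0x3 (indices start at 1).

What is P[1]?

P[1] = 0x3

CFB decryption: P_i = C_i ⊕ E(K, C_{i−1}), with C_{0} = IV.
P[1]: E(K, 0xA) = 0xA; 0x9 ⊕ 0xA = 0x3.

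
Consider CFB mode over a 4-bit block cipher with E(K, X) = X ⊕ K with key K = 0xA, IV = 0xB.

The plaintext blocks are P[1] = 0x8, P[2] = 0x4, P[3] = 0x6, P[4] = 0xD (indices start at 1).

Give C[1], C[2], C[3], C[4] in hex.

CFB encryption: C_i = P_i ⊕ E(K, C_{i−1}), with C_{0} = IV.
C[1]: E(K, 0xB) = 0x1; 0x8 ⊕ 0x1 = 0x9.
C[2]: E(K, 0x9) = 0x3; 0x4 ⊕ 0x3 = 0x7.
C[3]: E(K, 0x7) = 0xD; 0x6 ⊕ 0xD = 0xB.
C[4]: E(K, 0xB) = 0x1; 0xD ⊕ 0x1 = 0xC.

C[1] = 0x9, C[2] = 0x7, C[3] = 0xB, C[4] = 0xC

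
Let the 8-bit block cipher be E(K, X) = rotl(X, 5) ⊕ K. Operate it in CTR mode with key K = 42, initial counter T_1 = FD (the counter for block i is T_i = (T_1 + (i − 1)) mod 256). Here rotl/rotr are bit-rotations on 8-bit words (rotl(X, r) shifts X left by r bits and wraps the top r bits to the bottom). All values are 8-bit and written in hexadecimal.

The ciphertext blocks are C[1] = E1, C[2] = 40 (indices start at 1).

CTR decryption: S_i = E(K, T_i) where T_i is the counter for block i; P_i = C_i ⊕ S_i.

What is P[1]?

P[1] = 1C

P[1]: T = FD, S = E(K, T) = FD; E1 ⊕ FD = 1C.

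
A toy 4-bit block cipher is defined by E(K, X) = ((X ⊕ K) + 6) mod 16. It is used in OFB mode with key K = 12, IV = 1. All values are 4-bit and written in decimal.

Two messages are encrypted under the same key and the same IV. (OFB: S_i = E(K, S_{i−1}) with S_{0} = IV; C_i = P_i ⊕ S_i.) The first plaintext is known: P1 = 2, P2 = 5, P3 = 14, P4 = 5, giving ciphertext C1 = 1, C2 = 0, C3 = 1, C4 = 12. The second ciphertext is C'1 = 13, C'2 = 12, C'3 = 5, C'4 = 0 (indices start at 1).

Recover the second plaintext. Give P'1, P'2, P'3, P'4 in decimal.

In OFB with a reused IV, both messages share the same keystream S_i, so C_i ⊕ C'_i = P_i ⊕ P'_i and thus P'_i = P_i ⊕ C_i ⊕ C'_i.
P'1: 2 ⊕ 1 ⊕ 13 = 14.
P'2: 5 ⊕ 0 ⊕ 12 = 9.
P'3: 14 ⊕ 1 ⊕ 5 = 10.
P'4: 5 ⊕ 12 ⊕ 0 = 9.

P'1 = 14, P'2 = 9, P'3 = 10, P'4 = 9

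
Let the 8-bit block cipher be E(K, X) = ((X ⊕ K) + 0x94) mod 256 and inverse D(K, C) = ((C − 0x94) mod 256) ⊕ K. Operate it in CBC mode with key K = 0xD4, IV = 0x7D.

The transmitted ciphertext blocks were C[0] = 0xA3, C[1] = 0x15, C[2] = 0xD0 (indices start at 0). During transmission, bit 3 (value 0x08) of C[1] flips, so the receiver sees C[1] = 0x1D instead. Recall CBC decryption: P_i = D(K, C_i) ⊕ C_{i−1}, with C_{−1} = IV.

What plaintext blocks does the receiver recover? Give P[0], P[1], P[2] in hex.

Only C[1] changed, to 0x1D. In CBC, a change in C_i garbles P_i and flips the same bit in P_{i+1}. Decrypting the received ciphertext:
P[0]: D(K, 0xA3) = 0xDB; 0xDB ⊕ 0x7D = 0xA6.
P[1]: D(K, 0x1D) = 0x5D; 0x5D ⊕ 0xA3 = 0xFE.
P[2]: D(K, 0xD0) = 0xE8; 0xE8 ⊕ 0x1D = 0xF5.
Blocks that differ from the original plaintext: P[1], P[2].

P[0] = 0xA6, P[1] = 0xFE, P[2] = 0xF5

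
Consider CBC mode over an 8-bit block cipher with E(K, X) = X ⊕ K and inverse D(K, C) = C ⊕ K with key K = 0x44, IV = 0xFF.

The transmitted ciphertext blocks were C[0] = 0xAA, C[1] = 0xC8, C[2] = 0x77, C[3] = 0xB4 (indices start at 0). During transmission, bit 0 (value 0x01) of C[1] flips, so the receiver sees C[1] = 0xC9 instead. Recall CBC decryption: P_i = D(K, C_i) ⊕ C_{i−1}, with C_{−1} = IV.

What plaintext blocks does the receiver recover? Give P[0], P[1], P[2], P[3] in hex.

Only C[1] changed, to 0xC9. In CBC, a change in C_i garbles P_i and flips the same bit in P_{i+1}. Decrypting the received ciphertext:
P[0]: D(K, 0xAA) = 0xEE; 0xEE ⊕ 0xFF = 0x11.
P[1]: D(K, 0xC9) = 0x8D; 0x8D ⊕ 0xAA = 0x27.
P[2]: D(K, 0x77) = 0x33; 0x33 ⊕ 0xC9 = 0xFA.
P[3]: D(K, 0xB4) = 0xF0; 0xF0 ⊕ 0x77 = 0x87.
Blocks that differ from the original plaintext: P[1], P[2].

P[0] = 0x11, P[1] = 0x27, P[2] = 0xFA, P[3] = 0x87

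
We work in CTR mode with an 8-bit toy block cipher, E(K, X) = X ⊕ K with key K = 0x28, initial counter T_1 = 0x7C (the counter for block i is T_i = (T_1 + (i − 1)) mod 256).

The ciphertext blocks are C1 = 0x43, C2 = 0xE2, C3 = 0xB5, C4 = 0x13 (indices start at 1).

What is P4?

CTR decryption: S_i = E(K, T_i) where T_i is the counter for block i; P_i = C_i ⊕ S_i.
P4: T = 0x7F, S = E(K, T) = 0x57; 0x13 ⊕ 0x57 = 0x44.

P4 = 0x44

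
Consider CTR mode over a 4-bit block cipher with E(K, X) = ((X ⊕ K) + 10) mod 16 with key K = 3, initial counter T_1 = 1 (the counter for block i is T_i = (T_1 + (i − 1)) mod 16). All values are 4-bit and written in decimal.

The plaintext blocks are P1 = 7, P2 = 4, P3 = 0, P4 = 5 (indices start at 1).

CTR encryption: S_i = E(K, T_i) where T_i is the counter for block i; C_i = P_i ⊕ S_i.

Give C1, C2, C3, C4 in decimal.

C1: T = 1, S = E(K, T) = 12; 7 ⊕ 12 = 11.
C2: T = 2, S = E(K, T) = 11; 4 ⊕ 11 = 15.
C3: T = 3, S = E(K, T) = 10; 0 ⊕ 10 = 10.
C4: T = 4, S = E(K, T) = 1; 5 ⊕ 1 = 4.

C1 = 11, C2 = 15, C3 = 10, C4 = 4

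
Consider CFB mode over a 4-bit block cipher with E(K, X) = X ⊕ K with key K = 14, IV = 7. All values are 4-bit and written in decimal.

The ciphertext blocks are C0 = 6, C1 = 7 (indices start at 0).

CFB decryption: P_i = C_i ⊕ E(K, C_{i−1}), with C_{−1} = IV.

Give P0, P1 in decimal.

P0: E(K, 7) = 9; 6 ⊕ 9 = 15.
P1: E(K, 6) = 8; 7 ⊕ 8 = 15.

P0 = 15, P1 = 15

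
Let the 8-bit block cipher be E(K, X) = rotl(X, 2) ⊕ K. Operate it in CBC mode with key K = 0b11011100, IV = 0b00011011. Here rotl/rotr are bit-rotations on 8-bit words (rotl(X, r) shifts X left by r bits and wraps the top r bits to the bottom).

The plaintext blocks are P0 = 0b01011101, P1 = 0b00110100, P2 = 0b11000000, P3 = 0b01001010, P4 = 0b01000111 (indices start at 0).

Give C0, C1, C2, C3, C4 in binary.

CBC encryption: C_i = E(K, P_i ⊕ C_{i−1}), with C_{−1} = IV.
C0: P0 ⊕ 0b00011011 = 0b01000110; E(K, 0b01000110) = 0b11000101.
C1: P1 ⊕ 0b11000101 = 0b11110001; E(K, 0b11110001) = 0b00011011.
C2: P2 ⊕ 0b00011011 = 0b11011011; E(K, 0b11011011) = 0b10110011.
C3: P3 ⊕ 0b10110011 = 0b11111001; E(K, 0b11111001) = 0b00111011.
C4: P4 ⊕ 0b00111011 = 0b01111100; E(K, 0b01111100) = 0b00101101.

C0 = 0b11000101, C1 = 0b00011011, C2 = 0b10110011, C3 = 0b00111011, C4 = 0b00101101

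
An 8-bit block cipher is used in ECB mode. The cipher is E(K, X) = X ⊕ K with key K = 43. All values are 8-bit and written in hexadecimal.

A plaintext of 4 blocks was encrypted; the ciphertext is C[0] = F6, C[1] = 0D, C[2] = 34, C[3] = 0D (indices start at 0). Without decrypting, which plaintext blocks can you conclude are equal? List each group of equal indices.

P[1] = P[3]

ECB encrypts each block independently with the same key, so equal ciphertext blocks imply equal plaintext blocks.
C[1] = C[3] = 0D, so P[1] = P[3].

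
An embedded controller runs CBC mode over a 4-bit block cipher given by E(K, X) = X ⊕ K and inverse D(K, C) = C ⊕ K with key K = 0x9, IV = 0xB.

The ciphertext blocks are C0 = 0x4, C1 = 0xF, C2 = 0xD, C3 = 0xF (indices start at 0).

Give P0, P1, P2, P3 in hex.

P0 = 0x6, P1 = 0x2, P2 = 0xB, P3 = 0xB

CBC decryption: P_i = D(K, C_i) ⊕ C_{i−1}, with C_{−1} = IV.
P0: D(K, 0x4) = 0xD; 0xD ⊕ 0xB = 0x6.
P1: D(K, 0xF) = 0x6; 0x6 ⊕ 0x4 = 0x2.
P2: D(K, 0xD) = 0x4; 0x4 ⊕ 0xF = 0xB.
P3: D(K, 0xF) = 0x6; 0x6 ⊕ 0xD = 0xB.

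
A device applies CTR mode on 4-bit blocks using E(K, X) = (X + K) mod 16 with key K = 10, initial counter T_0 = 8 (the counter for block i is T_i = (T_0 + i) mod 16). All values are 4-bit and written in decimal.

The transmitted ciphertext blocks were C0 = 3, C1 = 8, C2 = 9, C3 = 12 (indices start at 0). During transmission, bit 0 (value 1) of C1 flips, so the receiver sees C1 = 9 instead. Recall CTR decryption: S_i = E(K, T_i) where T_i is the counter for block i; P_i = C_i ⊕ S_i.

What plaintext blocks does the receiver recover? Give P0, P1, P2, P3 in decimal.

P0 = 1, P1 = 10, P2 = 13, P3 = 9

Only C1 changed, to 9. In CTR, a change in C_i flips the same bit in P_i only; the keystream is unaffected. Decrypting the received ciphertext:
P0: T = 8, S = E(K, T) = 2; 3 ⊕ 2 = 1.
P1: T = 9, S = E(K, T) = 3; 9 ⊕ 3 = 10.
P2: T = 10, S = E(K, T) = 4; 9 ⊕ 4 = 13.
P3: T = 11, S = E(K, T) = 5; 12 ⊕ 5 = 9.
Blocks that differ from the original plaintext: P1.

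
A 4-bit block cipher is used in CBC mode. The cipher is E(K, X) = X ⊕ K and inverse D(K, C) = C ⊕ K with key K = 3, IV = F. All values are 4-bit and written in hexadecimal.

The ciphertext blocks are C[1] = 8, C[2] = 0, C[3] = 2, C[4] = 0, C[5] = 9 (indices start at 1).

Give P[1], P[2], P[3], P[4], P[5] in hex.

P[1] = 4, P[2] = B, P[3] = 1, P[4] = 1, P[5] = A

CBC decryption: P_i = D(K, C_i) ⊕ C_{i−1}, with C_{0} = IV.
P[1]: D(K, 8) = B; B ⊕ F = 4.
P[2]: D(K, 0) = 3; 3 ⊕ 8 = B.
P[3]: D(K, 2) = 1; 1 ⊕ 0 = 1.
P[4]: D(K, 0) = 3; 3 ⊕ 2 = 1.
P[5]: D(K, 9) = A; A ⊕ 0 = A.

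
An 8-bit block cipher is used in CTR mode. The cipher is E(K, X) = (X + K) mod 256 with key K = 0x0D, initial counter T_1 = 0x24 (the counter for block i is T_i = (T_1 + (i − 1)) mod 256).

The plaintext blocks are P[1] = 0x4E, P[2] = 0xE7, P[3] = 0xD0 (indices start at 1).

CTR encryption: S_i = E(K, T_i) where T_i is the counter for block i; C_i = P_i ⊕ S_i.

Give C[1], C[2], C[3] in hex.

C[1] = 0x7F, C[2] = 0xD5, C[3] = 0xE3

C[1]: T = 0x24, S = E(K, T) = 0x31; 0x4E ⊕ 0x31 = 0x7F.
C[2]: T = 0x25, S = E(K, T) = 0x32; 0xE7 ⊕ 0x32 = 0xD5.
C[3]: T = 0x26, S = E(K, T) = 0x33; 0xD0 ⊕ 0x33 = 0xE3.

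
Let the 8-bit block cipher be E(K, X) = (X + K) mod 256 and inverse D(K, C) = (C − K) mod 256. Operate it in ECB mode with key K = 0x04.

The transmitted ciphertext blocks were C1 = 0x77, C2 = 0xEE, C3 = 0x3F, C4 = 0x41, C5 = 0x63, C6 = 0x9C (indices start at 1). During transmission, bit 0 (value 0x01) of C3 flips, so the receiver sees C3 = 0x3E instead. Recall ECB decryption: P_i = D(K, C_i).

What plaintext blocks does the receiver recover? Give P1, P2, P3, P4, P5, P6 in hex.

Only C3 changed, to 0x3E. In ECB, a change in C_i affects only P_i. Decrypting the received ciphertext:
P1: D(K, 0x77) = 0x73.
P2: D(K, 0xEE) = 0xEA.
P3: D(K, 0x3E) = 0x3A.
P4: D(K, 0x41) = 0x3D.
P5: D(K, 0x63) = 0x5F.
P6: D(K, 0x9C) = 0x98.
Blocks that differ from the original plaintext: P3.

P1 = 0x73, P2 = 0xEA, P3 = 0x3A, P4 = 0x3D, P5 = 0x5F, P6 = 0x98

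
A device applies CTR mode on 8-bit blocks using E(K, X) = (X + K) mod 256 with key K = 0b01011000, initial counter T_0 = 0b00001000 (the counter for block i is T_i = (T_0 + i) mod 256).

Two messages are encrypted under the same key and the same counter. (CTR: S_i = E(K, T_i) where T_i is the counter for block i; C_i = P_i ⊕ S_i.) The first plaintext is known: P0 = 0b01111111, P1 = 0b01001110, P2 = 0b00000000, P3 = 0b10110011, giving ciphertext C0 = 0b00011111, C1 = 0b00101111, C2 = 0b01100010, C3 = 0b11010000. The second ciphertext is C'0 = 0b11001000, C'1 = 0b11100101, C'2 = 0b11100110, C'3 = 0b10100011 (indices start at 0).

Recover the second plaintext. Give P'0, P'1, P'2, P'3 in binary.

In CTR with a reused counter, both messages share the same keystream S_i, so C_i ⊕ C'_i = P_i ⊕ P'_i and thus P'_i = P_i ⊕ C_i ⊕ C'_i.
P'0: 0b01111111 ⊕ 0b00011111 ⊕ 0b11001000 = 0b10101000.
P'1: 0b01001110 ⊕ 0b00101111 ⊕ 0b11100101 = 0b10000100.
P'2: 0b00000000 ⊕ 0b01100010 ⊕ 0b11100110 = 0b10000100.
P'3: 0b10110011 ⊕ 0b11010000 ⊕ 0b10100011 = 0b11000000.

P'0 = 0b10101000, P'1 = 0b10000100, P'2 = 0b10000100, P'3 = 0b11000000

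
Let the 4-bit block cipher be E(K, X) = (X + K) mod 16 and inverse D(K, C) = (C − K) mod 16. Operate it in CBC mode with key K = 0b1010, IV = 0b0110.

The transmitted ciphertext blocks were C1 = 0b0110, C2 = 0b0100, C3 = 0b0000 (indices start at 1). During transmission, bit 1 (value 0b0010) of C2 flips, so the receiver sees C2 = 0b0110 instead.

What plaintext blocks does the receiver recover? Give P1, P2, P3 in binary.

P1 = 0b1010, P2 = 0b1010, P3 = 0b0000

CBC decryption: P_i = D(K, C_i) ⊕ C_{i−1}, with C_{0} = IV.
Only C2 changed, to 0b0110. In CBC, a change in C_i garbles P_i and flips the same bit in P_{i+1}. Decrypting the received ciphertext:
P1: D(K, 0b0110) = 0b1100; 0b1100 ⊕ 0b0110 = 0b1010.
P2: D(K, 0b0110) = 0b1100; 0b1100 ⊕ 0b0110 = 0b1010.
P3: D(K, 0b0000) = 0b0110; 0b0110 ⊕ 0b0110 = 0b0000.
Blocks that differ from the original plaintext: P2, P3.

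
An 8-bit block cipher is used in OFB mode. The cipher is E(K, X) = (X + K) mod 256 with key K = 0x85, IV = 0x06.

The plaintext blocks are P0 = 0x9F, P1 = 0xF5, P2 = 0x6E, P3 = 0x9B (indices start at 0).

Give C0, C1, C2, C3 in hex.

OFB encryption: S_i = E(K, S_{i−1}) with S_{−1} = IV; C_i = P_i ⊕ S_i.
C0: S = E(K, 0x06) = 0x8B; 0x9F ⊕ 0x8B = 0x14.
C1: S = E(K, 0x8B) = 0x10; 0xF5 ⊕ 0x10 = 0xE5.
C2: S = E(K, 0x10) = 0x95; 0x6E ⊕ 0x95 = 0xFB.
C3: S = E(K, 0x95) = 0x1A; 0x9B ⊕ 0x1A = 0x81.

C0 = 0x14, C1 = 0xE5, C2 = 0xFB, C3 = 0x81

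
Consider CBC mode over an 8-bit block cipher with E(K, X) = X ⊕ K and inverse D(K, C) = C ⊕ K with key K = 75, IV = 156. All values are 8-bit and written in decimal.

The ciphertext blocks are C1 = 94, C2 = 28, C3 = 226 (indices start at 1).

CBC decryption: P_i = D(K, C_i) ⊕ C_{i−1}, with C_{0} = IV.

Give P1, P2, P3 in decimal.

P1: D(K, 94) = 21; 21 ⊕ 156 = 137.
P2: D(K, 28) = 87; 87 ⊕ 94 = 9.
P3: D(K, 226) = 169; 169 ⊕ 28 = 181.

P1 = 137, P2 = 9, P3 = 181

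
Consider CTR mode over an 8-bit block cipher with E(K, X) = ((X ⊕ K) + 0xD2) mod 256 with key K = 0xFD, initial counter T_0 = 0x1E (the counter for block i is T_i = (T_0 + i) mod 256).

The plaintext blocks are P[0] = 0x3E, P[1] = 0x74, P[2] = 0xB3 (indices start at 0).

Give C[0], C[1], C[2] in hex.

C[0] = 0x8B, C[1] = 0xC0, C[2] = 0x1C

CTR encryption: S_i = E(K, T_i) where T_i is the counter for block i; C_i = P_i ⊕ S_i.
C[0]: T = 0x1E, S = E(K, T) = 0xB5; 0x3E ⊕ 0xB5 = 0x8B.
C[1]: T = 0x1F, S = E(K, T) = 0xB4; 0x74 ⊕ 0xB4 = 0xC0.
C[2]: T = 0x20, S = E(K, T) = 0xAF; 0xB3 ⊕ 0xAF = 0x1C.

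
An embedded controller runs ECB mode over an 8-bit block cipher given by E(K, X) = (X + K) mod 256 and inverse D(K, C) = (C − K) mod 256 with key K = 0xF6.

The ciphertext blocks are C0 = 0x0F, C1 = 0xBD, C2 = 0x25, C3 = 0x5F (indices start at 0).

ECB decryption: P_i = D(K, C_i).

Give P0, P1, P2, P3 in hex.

P0 = 0x19, P1 = 0xC7, P2 = 0x2F, P3 = 0x69

P0: D(K, 0x0F) = 0x19.
P1: D(K, 0xBD) = 0xC7.
P2: D(K, 0x25) = 0x2F.
P3: D(K, 0x5F) = 0x69.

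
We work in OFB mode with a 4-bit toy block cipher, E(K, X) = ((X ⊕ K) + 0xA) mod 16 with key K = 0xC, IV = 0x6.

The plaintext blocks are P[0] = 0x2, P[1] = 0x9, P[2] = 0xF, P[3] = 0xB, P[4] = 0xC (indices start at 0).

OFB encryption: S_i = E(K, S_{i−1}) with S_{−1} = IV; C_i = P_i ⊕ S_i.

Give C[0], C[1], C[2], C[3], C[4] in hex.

C[0]: S = E(K, 0x6) = 0x4; 0x2 ⊕ 0x4 = 0x6.
C[1]: S = E(K, 0x4) = 0x2; 0x9 ⊕ 0x2 = 0xB.
C[2]: S = E(K, 0x2) = 0x8; 0xF ⊕ 0x8 = 0x7.
C[3]: S = E(K, 0x8) = 0xE; 0xB ⊕ 0xE = 0x5.
C[4]: S = E(K, 0xE) = 0xC; 0xC ⊕ 0xC = 0x0.

C[0] = 0x6, C[1] = 0xB, C[2] = 0x7, C[3] = 0x5, C[4] = 0x0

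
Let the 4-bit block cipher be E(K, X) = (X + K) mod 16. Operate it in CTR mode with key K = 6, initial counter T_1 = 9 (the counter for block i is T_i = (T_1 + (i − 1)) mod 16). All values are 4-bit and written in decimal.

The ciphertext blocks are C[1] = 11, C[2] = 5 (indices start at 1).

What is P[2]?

P[2] = 5

CTR decryption: S_i = E(K, T_i) where T_i is the counter for block i; P_i = C_i ⊕ S_i.
P[2]: T = 10, S = E(K, T) = 0; 5 ⊕ 0 = 5.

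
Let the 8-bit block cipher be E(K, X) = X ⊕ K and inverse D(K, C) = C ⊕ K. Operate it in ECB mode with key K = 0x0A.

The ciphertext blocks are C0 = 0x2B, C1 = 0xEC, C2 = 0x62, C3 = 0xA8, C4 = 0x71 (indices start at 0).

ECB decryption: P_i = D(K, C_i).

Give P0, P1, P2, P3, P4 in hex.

P0: D(K, 0x2B) = 0x21.
P1: D(K, 0xEC) = 0xE6.
P2: D(K, 0x62) = 0x68.
P3: D(K, 0xA8) = 0xA2.
P4: D(K, 0x71) = 0x7B.

P0 = 0x21, P1 = 0xE6, P2 = 0x68, P3 = 0xA2, P4 = 0x7B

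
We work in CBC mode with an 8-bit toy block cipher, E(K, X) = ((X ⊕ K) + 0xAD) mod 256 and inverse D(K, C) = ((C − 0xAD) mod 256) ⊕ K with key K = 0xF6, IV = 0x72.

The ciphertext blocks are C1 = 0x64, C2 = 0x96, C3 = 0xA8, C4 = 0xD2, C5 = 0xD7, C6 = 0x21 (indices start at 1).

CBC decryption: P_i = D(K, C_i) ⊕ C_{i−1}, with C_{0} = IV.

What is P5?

P5: D(K, 0xD7) = 0xDC; 0xDC ⊕ 0xD2 = 0x0E.

P5 = 0x0E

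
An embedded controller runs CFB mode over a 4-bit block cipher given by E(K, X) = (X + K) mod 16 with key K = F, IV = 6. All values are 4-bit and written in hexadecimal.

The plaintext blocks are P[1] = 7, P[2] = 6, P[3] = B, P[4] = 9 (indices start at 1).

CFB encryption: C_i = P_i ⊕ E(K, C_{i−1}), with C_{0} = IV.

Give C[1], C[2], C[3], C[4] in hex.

C[1]: E(K, 6) = 5; 7 ⊕ 5 = 2.
C[2]: E(K, 2) = 1; 6 ⊕ 1 = 7.
C[3]: E(K, 7) = 6; B ⊕ 6 = D.
C[4]: E(K, D) = C; 9 ⊕ C = 5.

C[1] = 2, C[2] = 7, C[3] = D, C[4] = 5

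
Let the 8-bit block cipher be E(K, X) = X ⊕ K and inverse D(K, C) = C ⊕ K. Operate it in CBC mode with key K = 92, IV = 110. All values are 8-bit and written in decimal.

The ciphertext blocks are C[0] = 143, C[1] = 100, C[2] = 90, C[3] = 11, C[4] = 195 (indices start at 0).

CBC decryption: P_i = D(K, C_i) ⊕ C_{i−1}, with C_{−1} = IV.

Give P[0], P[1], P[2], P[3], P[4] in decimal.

P[0]: D(K, 143) = 211; 211 ⊕ 110 = 189.
P[1]: D(K, 100) = 56; 56 ⊕ 143 = 183.
P[2]: D(K, 90) = 6; 6 ⊕ 100 = 98.
P[3]: D(K, 11) = 87; 87 ⊕ 90 = 13.
P[4]: D(K, 195) = 159; 159 ⊕ 11 = 148.

P[0] = 189, P[1] = 183, P[2] = 98, P[3] = 13, P[4] = 148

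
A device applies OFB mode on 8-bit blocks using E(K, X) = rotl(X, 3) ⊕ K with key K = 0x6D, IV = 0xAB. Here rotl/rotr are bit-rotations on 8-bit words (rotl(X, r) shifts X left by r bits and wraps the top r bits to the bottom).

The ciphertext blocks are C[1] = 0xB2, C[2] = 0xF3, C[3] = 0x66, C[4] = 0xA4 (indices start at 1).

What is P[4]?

OFB decryption: S_i = E(K, S_{i−1}) with S_{0} = IV; P_i = C_i ⊕ S_i.
P[1]: S = E(K, 0xAB) = 0x30; 0xB2 ⊕ 0x30 = 0x82.
P[2]: S = E(K, 0x30) = 0xEC; 0xF3 ⊕ 0xEC = 0x1F.
P[3]: S = E(K, 0xEC) = 0x0A; 0x66 ⊕ 0x0A = 0x6C.
P[4]: S = E(K, 0x0A) = 0x3D; 0xA4 ⊕ 0x3D = 0x99.

P[4] = 0x99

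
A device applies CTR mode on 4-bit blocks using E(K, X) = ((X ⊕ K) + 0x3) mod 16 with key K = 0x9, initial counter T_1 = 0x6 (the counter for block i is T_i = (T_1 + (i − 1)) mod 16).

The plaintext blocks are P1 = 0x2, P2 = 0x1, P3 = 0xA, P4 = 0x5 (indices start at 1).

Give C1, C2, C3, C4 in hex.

C1 = 0x0, C2 = 0x0, C3 = 0xE, C4 = 0x6

CTR encryption: S_i = E(K, T_i) where T_i is the counter for block i; C_i = P_i ⊕ S_i.
C1: T = 0x6, S = E(K, T) = 0x2; 0x2 ⊕ 0x2 = 0x0.
C2: T = 0x7, S = E(K, T) = 0x1; 0x1 ⊕ 0x1 = 0x0.
C3: T = 0x8, S = E(K, T) = 0x4; 0xA ⊕ 0x4 = 0xE.
C4: T = 0x9, S = E(K, T) = 0x3; 0x5 ⊕ 0x3 = 0x6.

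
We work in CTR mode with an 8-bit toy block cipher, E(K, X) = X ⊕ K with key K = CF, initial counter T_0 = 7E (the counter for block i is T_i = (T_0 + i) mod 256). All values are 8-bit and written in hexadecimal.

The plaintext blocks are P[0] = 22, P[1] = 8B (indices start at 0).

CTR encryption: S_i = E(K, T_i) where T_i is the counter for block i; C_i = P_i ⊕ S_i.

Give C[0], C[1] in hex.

C[0]: T = 7E, S = E(K, T) = B1; 22 ⊕ B1 = 93.
C[1]: T = 7F, S = E(K, T) = B0; 8B ⊕ B0 = 3B.

C[0] = 93, C[1] = 3B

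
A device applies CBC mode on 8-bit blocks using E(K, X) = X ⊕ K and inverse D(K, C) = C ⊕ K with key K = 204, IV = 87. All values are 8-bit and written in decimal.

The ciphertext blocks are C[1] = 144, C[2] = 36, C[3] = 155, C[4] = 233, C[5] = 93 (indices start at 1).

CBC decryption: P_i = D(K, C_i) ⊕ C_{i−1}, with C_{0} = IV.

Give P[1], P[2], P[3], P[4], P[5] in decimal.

P[1] = 11, P[2] = 120, P[3] = 115, P[4] = 190, P[5] = 120

P[1]: D(K, 144) = 92; 92 ⊕ 87 = 11.
P[2]: D(K, 36) = 232; 232 ⊕ 144 = 120.
P[3]: D(K, 155) = 87; 87 ⊕ 36 = 115.
P[4]: D(K, 233) = 37; 37 ⊕ 155 = 190.
P[5]: D(K, 93) = 145; 145 ⊕ 233 = 120.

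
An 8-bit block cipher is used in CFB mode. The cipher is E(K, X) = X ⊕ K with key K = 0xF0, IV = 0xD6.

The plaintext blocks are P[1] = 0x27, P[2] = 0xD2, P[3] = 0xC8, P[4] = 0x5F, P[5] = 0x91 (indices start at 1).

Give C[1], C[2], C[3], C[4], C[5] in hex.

C[1] = 0x01, C[2] = 0x23, C[3] = 0x1B, C[4] = 0xB4, C[5] = 0xD5

CFB encryption: C_i = P_i ⊕ E(K, C_{i−1}), with C_{0} = IV.
C[1]: E(K, 0xD6) = 0x26; 0x27 ⊕ 0x26 = 0x01.
C[2]: E(K, 0x01) = 0xF1; 0xD2 ⊕ 0xF1 = 0x23.
C[3]: E(K, 0x23) = 0xD3; 0xC8 ⊕ 0xD3 = 0x1B.
C[4]: E(K, 0x1B) = 0xEB; 0x5F ⊕ 0xEB = 0xB4.
C[5]: E(K, 0xB4) = 0x44; 0x91 ⊕ 0x44 = 0xD5.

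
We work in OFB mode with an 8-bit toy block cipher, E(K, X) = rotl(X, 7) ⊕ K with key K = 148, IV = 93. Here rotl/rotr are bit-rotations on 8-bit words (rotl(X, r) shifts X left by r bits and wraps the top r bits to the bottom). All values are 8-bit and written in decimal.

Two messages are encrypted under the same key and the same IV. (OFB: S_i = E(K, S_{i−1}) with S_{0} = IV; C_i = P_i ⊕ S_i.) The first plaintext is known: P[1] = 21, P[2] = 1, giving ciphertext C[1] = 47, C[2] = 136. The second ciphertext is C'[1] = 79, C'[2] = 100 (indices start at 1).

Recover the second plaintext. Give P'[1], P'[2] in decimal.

P'[1] = 117, P'[2] = 237

In OFB with a reused IV, both messages share the same keystream S_i, so C_i ⊕ C'_i = P_i ⊕ P'_i and thus P'_i = P_i ⊕ C_i ⊕ C'_i.
P'[1]: 21 ⊕ 47 ⊕ 79 = 117.
P'[2]: 1 ⊕ 136 ⊕ 100 = 237.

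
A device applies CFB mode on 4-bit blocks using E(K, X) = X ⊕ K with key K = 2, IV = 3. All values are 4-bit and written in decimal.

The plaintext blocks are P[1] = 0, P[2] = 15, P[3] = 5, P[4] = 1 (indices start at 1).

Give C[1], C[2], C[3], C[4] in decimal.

CFB encryption: C_i = P_i ⊕ E(K, C_{i−1}), with C_{0} = IV.
C[1]: E(K, 3) = 1; 0 ⊕ 1 = 1.
C[2]: E(K, 1) = 3; 15 ⊕ 3 = 12.
C[3]: E(K, 12) = 14; 5 ⊕ 14 = 11.
C[4]: E(K, 11) = 9; 1 ⊕ 9 = 8.

C[1] = 1, C[2] = 12, C[3] = 11, C[4] = 8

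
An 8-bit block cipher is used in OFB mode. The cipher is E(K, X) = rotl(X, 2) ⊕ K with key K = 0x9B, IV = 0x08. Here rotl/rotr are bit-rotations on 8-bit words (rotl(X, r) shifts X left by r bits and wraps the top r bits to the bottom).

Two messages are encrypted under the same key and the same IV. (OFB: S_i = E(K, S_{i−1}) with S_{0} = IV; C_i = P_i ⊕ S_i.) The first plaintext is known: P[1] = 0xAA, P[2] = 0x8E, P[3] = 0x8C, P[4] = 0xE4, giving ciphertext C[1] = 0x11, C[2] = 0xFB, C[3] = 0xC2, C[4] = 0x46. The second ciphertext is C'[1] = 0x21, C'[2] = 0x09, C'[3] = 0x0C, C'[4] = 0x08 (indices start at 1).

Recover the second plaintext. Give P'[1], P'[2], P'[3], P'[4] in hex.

P'[1] = 0x9A, P'[2] = 0x7C, P'[3] = 0x42, P'[4] = 0xAA

In OFB with a reused IV, both messages share the same keystream S_i, so C_i ⊕ C'_i = P_i ⊕ P'_i and thus P'_i = P_i ⊕ C_i ⊕ C'_i.
P'[1]: 0xAA ⊕ 0x11 ⊕ 0x21 = 0x9A.
P'[2]: 0x8E ⊕ 0xFB ⊕ 0x09 = 0x7C.
P'[3]: 0x8C ⊕ 0xC2 ⊕ 0x0C = 0x42.
P'[4]: 0xE4 ⊕ 0x46 ⊕ 0x08 = 0xAA.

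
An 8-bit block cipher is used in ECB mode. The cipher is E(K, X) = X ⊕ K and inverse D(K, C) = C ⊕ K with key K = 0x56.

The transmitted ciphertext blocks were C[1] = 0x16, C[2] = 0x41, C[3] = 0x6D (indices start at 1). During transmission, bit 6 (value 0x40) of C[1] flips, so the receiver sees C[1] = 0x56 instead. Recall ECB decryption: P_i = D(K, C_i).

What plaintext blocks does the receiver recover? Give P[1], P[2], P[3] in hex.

Only C[1] changed, to 0x56. In ECB, a change in C_i affects only P_i. Decrypting the received ciphertext:
P[1]: D(K, 0x56) = 0x00.
P[2]: D(K, 0x41) = 0x17.
P[3]: D(K, 0x6D) = 0x3B.
Blocks that differ from the original plaintext: P[1].

P[1] = 0x00, P[2] = 0x17, P[3] = 0x3B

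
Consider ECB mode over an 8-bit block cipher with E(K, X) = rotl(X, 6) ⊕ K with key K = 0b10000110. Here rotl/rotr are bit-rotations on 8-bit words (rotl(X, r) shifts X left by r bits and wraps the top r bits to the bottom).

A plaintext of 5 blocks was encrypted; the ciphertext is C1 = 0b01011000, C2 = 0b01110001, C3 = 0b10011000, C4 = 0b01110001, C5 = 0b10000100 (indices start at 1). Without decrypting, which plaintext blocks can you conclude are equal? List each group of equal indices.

P2 = P4

ECB encrypts each block independently with the same key, so equal ciphertext blocks imply equal plaintext blocks.
C2 = C4 = 0b01110001, so P2 = P4.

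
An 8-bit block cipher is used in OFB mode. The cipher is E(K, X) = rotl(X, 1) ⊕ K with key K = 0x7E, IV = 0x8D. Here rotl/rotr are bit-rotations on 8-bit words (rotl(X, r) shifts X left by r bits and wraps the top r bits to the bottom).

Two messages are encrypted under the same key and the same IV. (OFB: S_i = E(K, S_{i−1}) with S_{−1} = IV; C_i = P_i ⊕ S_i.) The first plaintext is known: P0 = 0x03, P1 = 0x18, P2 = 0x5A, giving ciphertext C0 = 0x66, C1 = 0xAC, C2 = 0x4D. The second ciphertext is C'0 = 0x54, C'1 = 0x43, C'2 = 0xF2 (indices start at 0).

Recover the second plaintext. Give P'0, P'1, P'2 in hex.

In OFB with a reused IV, both messages share the same keystream S_i, so C_i ⊕ C'_i = P_i ⊕ P'_i and thus P'_i = P_i ⊕ C_i ⊕ C'_i.
P'0: 0x03 ⊕ 0x66 ⊕ 0x54 = 0x31.
P'1: 0x18 ⊕ 0xAC ⊕ 0x43 = 0xF7.
P'2: 0x5A ⊕ 0x4D ⊕ 0xF2 = 0xE5.

P'0 = 0x31, P'1 = 0xF7, P'2 = 0xE5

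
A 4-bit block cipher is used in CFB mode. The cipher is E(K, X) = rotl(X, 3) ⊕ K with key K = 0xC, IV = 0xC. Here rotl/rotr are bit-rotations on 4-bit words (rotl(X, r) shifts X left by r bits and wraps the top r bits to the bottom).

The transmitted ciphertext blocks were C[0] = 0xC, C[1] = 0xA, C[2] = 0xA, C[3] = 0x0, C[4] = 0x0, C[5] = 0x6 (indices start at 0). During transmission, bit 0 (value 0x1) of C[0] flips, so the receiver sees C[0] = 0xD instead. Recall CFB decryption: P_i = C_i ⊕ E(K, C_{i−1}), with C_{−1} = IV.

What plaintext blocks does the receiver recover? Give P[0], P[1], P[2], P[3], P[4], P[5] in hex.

Only C[0] changed, to 0xD. In CFB, a change in C_i flips the same bit in P_i and garbles P_{i+1}. Decrypting the received ciphertext:
P[0]: E(K, 0xC) = 0xA; 0xD ⊕ 0xA = 0x7.
P[1]: E(K, 0xD) = 0x2; 0xA ⊕ 0x2 = 0x8.
P[2]: E(K, 0xA) = 0x9; 0xA ⊕ 0x9 = 0x3.
P[3]: E(K, 0xA) = 0x9; 0x0 ⊕ 0x9 = 0x9.
P[4]: E(K, 0x0) = 0xC; 0x0 ⊕ 0xC = 0xC.
P[5]: E(K, 0x0) = 0xC; 0x6 ⊕ 0xC = 0xA.
Blocks that differ from the original plaintext: P[0], P[1].

P[0] = 0x7, P[1] = 0x8, P[2] = 0x3, P[3] = 0x9, P[4] = 0xC, P[5] = 0xA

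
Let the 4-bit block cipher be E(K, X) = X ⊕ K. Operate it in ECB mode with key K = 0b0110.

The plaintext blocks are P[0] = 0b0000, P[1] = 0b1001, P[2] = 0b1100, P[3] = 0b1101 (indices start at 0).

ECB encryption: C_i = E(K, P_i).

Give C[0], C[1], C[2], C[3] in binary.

C[0] = 0b0110, C[1] = 0b1111, C[2] = 0b1010, C[3] = 0b1011

C[0]: E(K, 0b0000) = 0b0110.
C[1]: E(K, 0b1001) = 0b1111.
C[2]: E(K, 0b1100) = 0b1010.
C[3]: E(K, 0b1101) = 0b1011.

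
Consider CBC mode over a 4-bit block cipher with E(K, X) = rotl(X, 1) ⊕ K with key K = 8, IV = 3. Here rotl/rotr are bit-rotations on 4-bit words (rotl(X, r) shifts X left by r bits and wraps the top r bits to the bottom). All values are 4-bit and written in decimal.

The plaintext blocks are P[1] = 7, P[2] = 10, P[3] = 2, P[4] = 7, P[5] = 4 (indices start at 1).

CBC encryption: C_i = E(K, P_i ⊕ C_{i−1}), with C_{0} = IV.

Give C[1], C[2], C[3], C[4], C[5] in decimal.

C[1]: P[1] ⊕ 3 = 4; E(K, 4) = 0.
C[2]: P[2] ⊕ 0 = 10; E(K, 10) = 13.
C[3]: P[3] ⊕ 13 = 15; E(K, 15) = 7.
C[4]: P[4] ⊕ 7 = 0; E(K, 0) = 8.
C[5]: P[5] ⊕ 8 = 12; E(K, 12) = 1.

C[1] = 0, C[2] = 13, C[3] = 7, C[4] = 8, C[5] = 1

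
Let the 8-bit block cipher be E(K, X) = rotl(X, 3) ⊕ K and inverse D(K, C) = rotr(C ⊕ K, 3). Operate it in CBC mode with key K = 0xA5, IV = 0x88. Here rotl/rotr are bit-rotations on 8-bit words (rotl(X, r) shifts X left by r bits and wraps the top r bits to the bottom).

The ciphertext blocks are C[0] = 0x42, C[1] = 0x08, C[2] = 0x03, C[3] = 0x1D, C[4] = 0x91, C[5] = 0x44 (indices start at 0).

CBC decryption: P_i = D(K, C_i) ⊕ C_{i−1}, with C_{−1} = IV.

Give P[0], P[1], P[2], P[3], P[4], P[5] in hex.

P[0]: D(K, 0x42) = 0xFC; 0xFC ⊕ 0x88 = 0x74.
P[1]: D(K, 0x08) = 0xB5; 0xB5 ⊕ 0x42 = 0xF7.
P[2]: D(K, 0x03) = 0xD4; 0xD4 ⊕ 0x08 = 0xDC.
P[3]: D(K, 0x1D) = 0x17; 0x17 ⊕ 0x03 = 0x14.
P[4]: D(K, 0x91) = 0x86; 0x86 ⊕ 0x1D = 0x9B.
P[5]: D(K, 0x44) = 0x3C; 0x3C ⊕ 0x91 = 0xAD.

P[0] = 0x74, P[1] = 0xF7, P[2] = 0xDC, P[3] = 0x14, P[4] = 0x9B, P[5] = 0xAD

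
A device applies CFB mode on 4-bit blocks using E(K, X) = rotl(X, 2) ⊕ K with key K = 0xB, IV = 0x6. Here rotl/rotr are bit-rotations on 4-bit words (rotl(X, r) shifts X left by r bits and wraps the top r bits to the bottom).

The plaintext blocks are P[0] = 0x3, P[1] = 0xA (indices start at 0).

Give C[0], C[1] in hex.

CFB encryption: C_i = P_i ⊕ E(K, C_{i−1}), with C_{−1} = IV.
C[0]: E(K, 0x6) = 0x2; 0x3 ⊕ 0x2 = 0x1.
C[1]: E(K, 0x1) = 0xF; 0xA ⊕ 0xF = 0x5.

C[0] = 0x1, C[1] = 0x5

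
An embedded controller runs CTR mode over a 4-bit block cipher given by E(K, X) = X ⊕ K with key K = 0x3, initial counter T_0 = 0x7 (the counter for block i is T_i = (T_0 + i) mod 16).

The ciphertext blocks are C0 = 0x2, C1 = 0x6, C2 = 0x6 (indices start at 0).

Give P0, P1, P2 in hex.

P0 = 0x6, P1 = 0xD, P2 = 0xC

CTR decryption: S_i = E(K, T_i) where T_i is the counter for block i; P_i = C_i ⊕ S_i.
P0: T = 0x7, S = E(K, T) = 0x4; 0x2 ⊕ 0x4 = 0x6.
P1: T = 0x8, S = E(K, T) = 0xB; 0x6 ⊕ 0xB = 0xD.
P2: T = 0x9, S = E(K, T) = 0xA; 0x6 ⊕ 0xA = 0xC.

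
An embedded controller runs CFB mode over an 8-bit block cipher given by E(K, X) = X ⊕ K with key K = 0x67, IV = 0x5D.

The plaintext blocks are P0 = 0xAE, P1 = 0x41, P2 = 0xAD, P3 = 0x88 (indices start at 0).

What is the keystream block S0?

0x3A

CFB encryption: C_i = P_i ⊕ E(K, C_{i−1}), with C_{−1} = IV.
C0: E(K, 0x5D) = 0x3A; 0xAE ⊕ 0x3A = 0x94.
So S0 = 0x3A.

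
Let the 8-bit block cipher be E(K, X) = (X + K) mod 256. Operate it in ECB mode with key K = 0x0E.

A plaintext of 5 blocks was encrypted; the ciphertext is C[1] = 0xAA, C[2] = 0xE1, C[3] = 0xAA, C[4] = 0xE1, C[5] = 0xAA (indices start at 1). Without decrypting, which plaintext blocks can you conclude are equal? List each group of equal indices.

P[1] = P[3] = P[5]; P[2] = P[4]

ECB encrypts each block independently with the same key, so equal ciphertext blocks imply equal plaintext blocks.
C[1] = C[3] = C[5] = 0xAA, so P[1] = P[3] = P[5].
C[2] = C[4] = 0xE1, so P[2] = P[4].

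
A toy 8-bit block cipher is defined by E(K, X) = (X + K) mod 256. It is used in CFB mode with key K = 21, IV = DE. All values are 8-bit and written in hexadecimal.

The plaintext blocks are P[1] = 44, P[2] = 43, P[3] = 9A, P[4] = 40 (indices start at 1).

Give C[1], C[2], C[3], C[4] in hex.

C[1] = BB, C[2] = 9F, C[3] = 5A, C[4] = 3B

CFB encryption: C_i = P_i ⊕ E(K, C_{i−1}), with C_{0} = IV.
C[1]: E(K, DE) = FF; 44 ⊕ FF = BB.
C[2]: E(K, BB) = DC; 43 ⊕ DC = 9F.
C[3]: E(K, 9F) = C0; 9A ⊕ C0 = 5A.
C[4]: E(K, 5A) = 7B; 40 ⊕ 7B = 3B.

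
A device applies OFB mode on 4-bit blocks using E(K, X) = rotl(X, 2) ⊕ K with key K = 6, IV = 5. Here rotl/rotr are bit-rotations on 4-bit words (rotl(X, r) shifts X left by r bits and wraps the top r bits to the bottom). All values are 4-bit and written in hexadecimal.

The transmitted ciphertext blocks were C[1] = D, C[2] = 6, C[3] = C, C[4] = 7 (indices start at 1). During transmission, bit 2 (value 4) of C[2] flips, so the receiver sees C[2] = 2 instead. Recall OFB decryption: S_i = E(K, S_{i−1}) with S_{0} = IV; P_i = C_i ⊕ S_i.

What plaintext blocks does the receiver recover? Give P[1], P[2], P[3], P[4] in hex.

P[1] = E, P[2] = 8, P[3] = 0, P[4] = 2

Only C[2] changed, to 2. In OFB, a change in C_i flips the same bit in P_i only; the keystream is unaffected. Decrypting the received ciphertext:
P[1]: S = E(K, 5) = 3; D ⊕ 3 = E.
P[2]: S = E(K, 3) = A; 2 ⊕ A = 8.
P[3]: S = E(K, A) = C; C ⊕ C = 0.
P[4]: S = E(K, C) = 5; 7 ⊕ 5 = 2.
Blocks that differ from the original plaintext: P[2].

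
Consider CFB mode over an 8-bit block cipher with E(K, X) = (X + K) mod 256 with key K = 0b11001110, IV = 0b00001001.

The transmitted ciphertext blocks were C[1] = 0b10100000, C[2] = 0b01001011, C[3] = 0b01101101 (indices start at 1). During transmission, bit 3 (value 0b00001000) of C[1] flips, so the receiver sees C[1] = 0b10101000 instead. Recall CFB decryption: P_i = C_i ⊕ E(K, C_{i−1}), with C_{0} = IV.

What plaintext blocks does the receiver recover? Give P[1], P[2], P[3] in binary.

Only C[1] changed, to 0b10101000. In CFB, a change in C_i flips the same bit in P_i and garbles P_{i+1}. Decrypting the received ciphertext:
P[1]: E(K, 0b00001001) = 0b11010111; 0b10101000 ⊕ 0b11010111 = 0b01111111.
P[2]: E(K, 0b10101000) = 0b01110110; 0b01001011 ⊕ 0b01110110 = 0b00111101.
P[3]: E(K, 0b01001011) = 0b00011001; 0b01101101 ⊕ 0b00011001 = 0b01110100.
Blocks that differ from the original plaintext: P[1], P[2].

P[1] = 0b01111111, P[2] = 0b00111101, P[3] = 0b01110100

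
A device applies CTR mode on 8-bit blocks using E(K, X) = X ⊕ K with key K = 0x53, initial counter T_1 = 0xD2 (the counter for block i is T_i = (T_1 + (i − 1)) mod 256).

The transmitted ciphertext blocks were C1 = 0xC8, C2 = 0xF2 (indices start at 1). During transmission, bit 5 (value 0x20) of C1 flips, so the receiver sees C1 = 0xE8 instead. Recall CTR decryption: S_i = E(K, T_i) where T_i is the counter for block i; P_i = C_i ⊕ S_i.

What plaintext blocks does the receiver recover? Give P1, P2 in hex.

Only C1 changed, to 0xE8. In CTR, a change in C_i flips the same bit in P_i only; the keystream is unaffected. Decrypting the received ciphertext:
P1: T = 0xD2, S = E(K, T) = 0x81; 0xE8 ⊕ 0x81 = 0x69.
P2: T = 0xD3, S = E(K, T) = 0x80; 0xF2 ⊕ 0x80 = 0x72.
Blocks that differ from the original plaintext: P1.

P1 = 0x69, P2 = 0x72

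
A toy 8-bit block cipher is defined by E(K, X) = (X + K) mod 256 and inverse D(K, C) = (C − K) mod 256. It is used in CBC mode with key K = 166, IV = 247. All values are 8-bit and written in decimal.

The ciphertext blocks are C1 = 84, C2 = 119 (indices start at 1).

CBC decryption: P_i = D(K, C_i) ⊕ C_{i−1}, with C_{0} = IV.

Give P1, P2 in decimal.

P1 = 89, P2 = 133

P1: D(K, 84) = 174; 174 ⊕ 247 = 89.
P2: D(K, 119) = 209; 209 ⊕ 84 = 133.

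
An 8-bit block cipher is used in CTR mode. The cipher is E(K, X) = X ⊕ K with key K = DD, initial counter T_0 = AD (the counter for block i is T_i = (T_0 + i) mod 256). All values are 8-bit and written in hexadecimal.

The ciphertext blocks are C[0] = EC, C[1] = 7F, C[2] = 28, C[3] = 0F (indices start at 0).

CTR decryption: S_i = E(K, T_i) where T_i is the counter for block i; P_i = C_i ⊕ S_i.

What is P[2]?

P[2]: T = AF, S = E(K, T) = 72; 28 ⊕ 72 = 5A.

P[2] = 5A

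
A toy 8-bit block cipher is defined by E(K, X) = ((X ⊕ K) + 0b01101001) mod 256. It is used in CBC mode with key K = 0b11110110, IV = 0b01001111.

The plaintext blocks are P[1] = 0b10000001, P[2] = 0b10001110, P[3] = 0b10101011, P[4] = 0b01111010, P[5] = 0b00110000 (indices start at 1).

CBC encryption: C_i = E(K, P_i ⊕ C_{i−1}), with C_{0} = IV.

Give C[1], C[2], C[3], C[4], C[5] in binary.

C[1] = 0b10100001, C[2] = 0b01000010, C[3] = 0b10001000, C[4] = 0b01101101, C[5] = 0b00010100

C[1]: P[1] ⊕ 0b01001111 = 0b11001110; E(K, 0b11001110) = 0b10100001.
C[2]: P[2] ⊕ 0b10100001 = 0b00101111; E(K, 0b00101111) = 0b01000010.
C[3]: P[3] ⊕ 0b01000010 = 0b11101001; E(K, 0b11101001) = 0b10001000.
C[4]: P[4] ⊕ 0b10001000 = 0b11110010; E(K, 0b11110010) = 0b01101101.
C[5]: P[5] ⊕ 0b01101101 = 0b01011101; E(K, 0b01011101) = 0b00010100.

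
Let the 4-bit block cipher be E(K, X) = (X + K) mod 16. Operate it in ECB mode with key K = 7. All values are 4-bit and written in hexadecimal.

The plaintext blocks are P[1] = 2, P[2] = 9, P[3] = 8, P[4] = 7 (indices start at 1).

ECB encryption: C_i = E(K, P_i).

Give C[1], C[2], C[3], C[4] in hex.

C[1]: E(K, 2) = 9.
C[2]: E(K, 9) = 0.
C[3]: E(K, 8) = F.
C[4]: E(K, 7) = E.

C[1] = 9, C[2] = 0, C[3] = F, C[4] = E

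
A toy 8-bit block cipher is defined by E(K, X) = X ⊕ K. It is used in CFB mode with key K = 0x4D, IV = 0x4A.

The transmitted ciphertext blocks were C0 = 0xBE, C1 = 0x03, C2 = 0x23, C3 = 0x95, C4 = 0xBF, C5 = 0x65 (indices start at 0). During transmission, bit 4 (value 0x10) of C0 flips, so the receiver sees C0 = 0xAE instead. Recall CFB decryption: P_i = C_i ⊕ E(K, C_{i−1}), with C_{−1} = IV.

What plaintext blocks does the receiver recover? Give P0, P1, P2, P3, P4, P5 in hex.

P0 = 0xA9, P1 = 0xE0, P2 = 0x6D, P3 = 0xFB, P4 = 0x67, P5 = 0x97

Only C0 changed, to 0xAE. In CFB, a change in C_i flips the same bit in P_i and garbles P_{i+1}. Decrypting the received ciphertext:
P0: E(K, 0x4A) = 0x07; 0xAE ⊕ 0x07 = 0xA9.
P1: E(K, 0xAE) = 0xE3; 0x03 ⊕ 0xE3 = 0xE0.
P2: E(K, 0x03) = 0x4E; 0x23 ⊕ 0x4E = 0x6D.
P3: E(K, 0x23) = 0x6E; 0x95 ⊕ 0x6E = 0xFB.
P4: E(K, 0x95) = 0xD8; 0xBF ⊕ 0xD8 = 0x67.
P5: E(K, 0xBF) = 0xF2; 0x65 ⊕ 0xF2 = 0x97.
Blocks that differ from the original plaintext: P0, P1.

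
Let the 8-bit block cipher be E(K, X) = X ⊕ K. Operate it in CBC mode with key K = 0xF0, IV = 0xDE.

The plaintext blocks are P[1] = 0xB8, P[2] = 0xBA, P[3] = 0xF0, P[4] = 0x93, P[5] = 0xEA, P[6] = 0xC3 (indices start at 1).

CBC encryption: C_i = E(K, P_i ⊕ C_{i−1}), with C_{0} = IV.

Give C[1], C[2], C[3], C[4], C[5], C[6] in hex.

C[1]: P[1] ⊕ 0xDE = 0x66; E(K, 0x66) = 0x96.
C[2]: P[2] ⊕ 0x96 = 0x2C; E(K, 0x2C) = 0xDC.
C[3]: P[3] ⊕ 0xDC = 0x2C; E(K, 0x2C) = 0xDC.
C[4]: P[4] ⊕ 0xDC = 0x4F; E(K, 0x4F) = 0xBF.
C[5]: P[5] ⊕ 0xBF = 0x55; E(K, 0x55) = 0xA5.
C[6]: P[6] ⊕ 0xA5 = 0x66; E(K, 0x66) = 0x96.

C[1] = 0x96, C[2] = 0xDC, C[3] = 0xDC, C[4] = 0xBF, C[5] = 0xA5, C[6] = 0x96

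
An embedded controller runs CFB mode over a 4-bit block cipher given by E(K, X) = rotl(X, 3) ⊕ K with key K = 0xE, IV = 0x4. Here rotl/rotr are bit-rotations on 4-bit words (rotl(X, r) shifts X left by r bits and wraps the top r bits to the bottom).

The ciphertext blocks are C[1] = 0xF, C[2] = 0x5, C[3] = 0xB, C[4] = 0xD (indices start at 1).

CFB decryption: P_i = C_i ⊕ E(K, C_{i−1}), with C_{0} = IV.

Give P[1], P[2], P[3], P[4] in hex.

P[1]: E(K, 0x4) = 0xC; 0xF ⊕ 0xC = 0x3.
P[2]: E(K, 0xF) = 0x1; 0x5 ⊕ 0x1 = 0x4.
P[3]: E(K, 0x5) = 0x4; 0xB ⊕ 0x4 = 0xF.
P[4]: E(K, 0xB) = 0x3; 0xD ⊕ 0x3 = 0xE.

P[1] = 0x3, P[2] = 0x4, P[3] = 0xF, P[4] = 0xE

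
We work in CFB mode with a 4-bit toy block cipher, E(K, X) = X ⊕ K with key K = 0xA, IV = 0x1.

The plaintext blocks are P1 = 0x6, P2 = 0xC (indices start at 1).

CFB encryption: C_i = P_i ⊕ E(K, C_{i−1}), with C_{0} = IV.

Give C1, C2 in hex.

C1 = 0xD, C2 = 0xB

C1: E(K, 0x1) = 0xB; 0x6 ⊕ 0xB = 0xD.
C2: E(K, 0xD) = 0x7; 0xC ⊕ 0x7 = 0xB.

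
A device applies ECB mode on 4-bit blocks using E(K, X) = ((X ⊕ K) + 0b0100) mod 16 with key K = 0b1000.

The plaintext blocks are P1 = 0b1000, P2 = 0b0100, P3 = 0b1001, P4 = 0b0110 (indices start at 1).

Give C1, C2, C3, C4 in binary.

ECB encryption: C_i = E(K, P_i).
C1: E(K, 0b1000) = 0b0100.
C2: E(K, 0b0100) = 0b0000.
C3: E(K, 0b1001) = 0b0101.
C4: E(K, 0b0110) = 0b0010.

C1 = 0b0100, C2 = 0b0000, C3 = 0b0101, C4 = 0b0010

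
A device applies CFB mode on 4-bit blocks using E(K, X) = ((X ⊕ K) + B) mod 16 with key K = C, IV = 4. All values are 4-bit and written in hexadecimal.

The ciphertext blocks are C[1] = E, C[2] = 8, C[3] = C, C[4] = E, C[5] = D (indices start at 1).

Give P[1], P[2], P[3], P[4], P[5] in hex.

P[1] = D, P[2] = 5, P[3] = 3, P[4] = 5, P[5] = 0

CFB decryption: P_i = C_i ⊕ E(K, C_{i−1}), with C_{0} = IV.
P[1]: E(K, 4) = 3; E ⊕ 3 = D.
P[2]: E(K, E) = D; 8 ⊕ D = 5.
P[3]: E(K, 8) = F; C ⊕ F = 3.
P[4]: E(K, C) = B; E ⊕ B = 5.
P[5]: E(K, E) = D; D ⊕ D = 0.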